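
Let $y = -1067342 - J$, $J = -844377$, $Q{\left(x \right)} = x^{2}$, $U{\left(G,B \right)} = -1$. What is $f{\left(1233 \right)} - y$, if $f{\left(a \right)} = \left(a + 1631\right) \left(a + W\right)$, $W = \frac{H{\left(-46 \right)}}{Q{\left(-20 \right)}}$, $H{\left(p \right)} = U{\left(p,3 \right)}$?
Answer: $\frac{93856746}{25} \approx 3.7543 \cdot 10^{6}$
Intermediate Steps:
$H{\left(p \right)} = -1$
$W = - \frac{1}{400}$ ($W = - \frac{1}{\left(-20\right)^{2}} = - \frac{1}{400} \approx -0.0025$)
$y = -222965$ ($y = -1067342 - -844377 = -1067342 + 844377 = -222965$)
$f{\left(a \right)} = \left(1631 + a\right) \left(- \frac{1}{400} + a\right)$ ($f{\left(a \right)} = \left(a + 1631\right) \left(a - \frac{1}{400}\right) = \left(1631 + a\right) \left(- \frac{1}{400} + a\right)$)
$f{\left(1233 \right)} - y = \left(- \frac{1631}{400} + 1233^{2} + \frac{652399}{400} \cdot 1233\right) - -222965 = \left(- \frac{1631}{400} + 1520289 + \frac{804407967}{400}\right) + 222965 = \frac{88282621}{25} + 222965 = \frac{93856746}{25}$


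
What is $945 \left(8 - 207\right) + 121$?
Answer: $-187934$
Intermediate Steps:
$945 \left(8 - 207\right) + 121 = 945 \left(-199\right) + 121 = -188055 + 121 = -187934$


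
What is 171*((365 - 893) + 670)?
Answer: 24282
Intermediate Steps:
171*((365 - 893) + 670) = 171*(-528 + 670) = 171*142 = 24282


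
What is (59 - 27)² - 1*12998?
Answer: -11974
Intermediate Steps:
(59 - 27)² - 1*12998 = 32² - 12998 = 1024 - 12998 = -11974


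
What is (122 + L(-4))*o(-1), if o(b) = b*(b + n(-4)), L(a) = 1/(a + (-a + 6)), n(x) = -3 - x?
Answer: 0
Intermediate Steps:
L(a) = 1/6 (L(a) = 1/(a + (6 - a)) = 1/6)
o(b) = b*(1 + b) (o(b) = b*(b + (-3 - 1*(-4))) = b*(b + (-3 + 4)) = b*(b + 1) = b*(1 + b))
(122 + L(-4))*o(-1) = (122 + 1/6)*(-(1 - 1)) = 733*(-1*0)/6 = (733/6)*0 = 0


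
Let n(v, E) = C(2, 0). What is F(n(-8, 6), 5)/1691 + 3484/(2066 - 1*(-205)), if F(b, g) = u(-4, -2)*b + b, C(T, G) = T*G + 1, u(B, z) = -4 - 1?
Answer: 5882360/3840261 ≈ 1.5318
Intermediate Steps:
u(B, z) = -5
C(T, G) = 1 + G*T (C(T, G) = G*T + 1 = 1 + G*T)
n(v, E) = 1 (n(v, E) = 1 + 0*2 = 1 + 0 = 1)
F(b, g) = -4*b (F(b, g) = -5*b + b = -4*b)
F(n(-8, 6), 5)/1691 + 3484/(2066 - 1*(-205)) = -4*1/1691 + 3484/(2066 - 1*(-205)) = -4*1/1691 + 3484/(2066 + 205) = -4/1691 + 3484/2271 = 5882360/3840261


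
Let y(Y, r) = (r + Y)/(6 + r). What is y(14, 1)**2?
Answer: 225/49 ≈ 4.5918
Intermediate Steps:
y(Y, r) = (Y + r)/(6 + r)
y(14, 1)**2 = ((14 + 1)/(6 + 1))**2 = (15/7)**2 = 225/49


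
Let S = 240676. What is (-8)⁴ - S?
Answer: -236580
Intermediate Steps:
(-8)⁴ - S = (-8)⁴ - 1*240676 = 4096 - 240676 = -236580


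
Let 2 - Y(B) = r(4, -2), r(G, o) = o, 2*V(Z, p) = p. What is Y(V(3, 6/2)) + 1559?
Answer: 1563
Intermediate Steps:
V(Z, p) = p/2
Y(B) = 4 (Y(B) = 2 - 1*(-2) = 2 + 2 = 4)
Y(V(3, 6/2)) + 1559 = 4 + 1559 = 1563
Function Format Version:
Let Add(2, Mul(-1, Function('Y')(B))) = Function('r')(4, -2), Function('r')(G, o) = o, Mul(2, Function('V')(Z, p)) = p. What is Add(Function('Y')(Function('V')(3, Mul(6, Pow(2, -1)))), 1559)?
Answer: 1563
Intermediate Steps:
Function('V')(Z, p) = Mul(Rational(1, 2), p)
Function('Y')(B) = 4 (Function('Y')(B) = Add(2, Mul(-1, -2)) = Add(2, 2) = 4)
Add(Function('Y')(Function('V')(3, Mul(6, Pow(2, -1)))), 1559) = Add(4, 1559) = 1563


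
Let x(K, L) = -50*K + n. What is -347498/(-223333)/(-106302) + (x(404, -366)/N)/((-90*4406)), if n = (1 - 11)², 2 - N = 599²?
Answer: -6602984580928/446797532552579131 ≈ -1.4778e-5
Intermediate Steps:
N = -358799 (N = 2 - 1*599² = 2 - 1*358801 = 2 - 358801 = -358799)
n = 100 (n = (-10)² = 100)
x(K, L) = 100 - 50*K (x(K, L) = -50*K + 100 = 100 - 50*K)
-347498/(-223333)/(-106302) + (x(404, -366)/N)/((-90*4406)) = -347498/(-223333)/(-106302) + ((100 - 50*404)/(-358799))/((-90*4406)) = -347498*(-1/223333)*(-1/106302) + ((100 - 20200)*(-1/358799))/(-396540) = (347498/223333)*(-1/106302) - 20100*(-1/358799)*(-1/396540) = -173749/11870372283 + (20100/358799)*(-1/396540) = -173749/11870372283 - 335/2371302591 = -6602984580928/446797532552579131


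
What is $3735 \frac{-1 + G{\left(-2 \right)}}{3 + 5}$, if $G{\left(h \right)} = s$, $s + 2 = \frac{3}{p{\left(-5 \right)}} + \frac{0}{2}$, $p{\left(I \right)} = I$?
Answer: $- \frac{6723}{4} \approx -1680.8$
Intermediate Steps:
$s = - \frac{13}{5}$ ($s = -2 + \left(\frac{3}{-5} + \frac{0}{2}\right) = -2 + \left(3 \left(- \frac{1}{5}\right) + 0 \cdot \frac{1}{2}\right) = -2 + \left(- \frac{3}{5} + 0\right) = -2 - \frac{3}{5} = - \frac{13}{5} \approx -2.6$)
$G{\left(h \right)} = - \frac{13}{5}$
$3735 \frac{-1 + G{\left(-2 \right)}}{3 + 5} = 3735 \frac{-1 - \frac{13}{5}}{3 + 5} = 3735 \left(- \frac{18}{5 \cdot 8}\right) = 3735 \left(\left(- \frac{18}{5}\right) \frac{1}{8}\right) = 3735 \left(- \frac{9}{20}\right) = - \frac{6723}{4}$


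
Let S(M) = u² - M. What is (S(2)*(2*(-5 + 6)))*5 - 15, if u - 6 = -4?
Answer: 5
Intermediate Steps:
u = 2 (u = 6 - 4 = 2)
S(M) = 4 - M (S(M) = 2² - M = 4 - M)
(S(2)*(2*(-5 + 6)))*5 - 15 = ((4 - 1*2)*(2*(-5 + 6)))*5 - 15 = ((4 - 2)*(2*1))*5 - 15 = (2*2)*5 - 15 = 4*5 - 15 = 20 - 15 = 5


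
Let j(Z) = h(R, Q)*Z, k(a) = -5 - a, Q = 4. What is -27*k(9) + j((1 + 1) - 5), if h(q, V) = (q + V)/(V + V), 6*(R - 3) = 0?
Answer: 3003/8 ≈ 375.38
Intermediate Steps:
R = 3 (R = 3 + (1/6)*0 = 3 + 0 = 3)
h(q, V) = (V + q)/(2*V) (h(q, V) = (V + q)/((2*V)) = (V + q)*(1/(2*V)) = (V + q)/(2*V))
j(Z) = 7*Z/8 (j(Z) = ((1/2)*(4 + 3)/4)*Z = ((1/2)*(1/4)*7)*Z = 7*Z/8)
-27*k(9) + j((1 + 1) - 5) = -27*(-5 - 1*9) + 7*((1 + 1) - 5)/8 = -27*(-5 - 9) + 7*(2 - 5)/8 = -27*(-14) + (7/8)*(-3) = 378 - 21/8 = 3003/8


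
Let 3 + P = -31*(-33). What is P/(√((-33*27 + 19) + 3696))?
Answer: 255*√706/353 ≈ 19.194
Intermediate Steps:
P = 1020 (P = -3 - 31*(-33) = -3 + 1023 = 1020)
P/(√((-33*27 + 19) + 3696)) = 1020/(√((-33*27 + 19) + 3696)) = 1020/(√((-891 + 19) + 3696)) = 1020/(√(-872 + 3696)) = 1020/(√2824) = 1020/((2*√706)) = 1020*(√706/1412) = 255*√706/353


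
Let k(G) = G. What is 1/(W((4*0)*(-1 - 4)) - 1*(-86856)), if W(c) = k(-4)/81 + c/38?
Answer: 81/7035332 ≈ 1.1513e-5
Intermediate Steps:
W(c) = -4/81 + c/38
1/(W((4*0)*(-1 - 4)) - 1*(-86856)) = 1/((-4/81 + ((4*0)*(-1 - 4))/38) - 1*(-86856)) = 1/((-4/81 + (0*(-5))/38) + 86856) = 1/((-4/81 + (1/38)*0) + 86856) = 1/((-4/81 + 0) + 86856) = 1/(-4/81 + 86856) = 1/(7035332/81) = 81/7035332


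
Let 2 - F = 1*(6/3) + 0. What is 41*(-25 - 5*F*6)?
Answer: -1025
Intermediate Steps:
F = 0 (F = 2 - (1*(6/3) + 0) = 2 - (1*(6*(⅓)) + 0) = 2 - (1*2 + 0) = 2 - (2 + 0) = 2 - 1*2 = 2 - 2 = 0)
41*(-25 - 5*F*6) = 41*(-25 - 5*0*6) = 41*(-25 + 0*6) = 41*(-25 + 0) = 41*(-25) = -1025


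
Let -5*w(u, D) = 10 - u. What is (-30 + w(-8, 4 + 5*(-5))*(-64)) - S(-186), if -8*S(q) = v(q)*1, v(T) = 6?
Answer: 4023/20 ≈ 201.15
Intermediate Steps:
w(u, D) = -2 + u/5 (w(u, D) = -(10 - u)/5 = -2 + u/5)
S(q) = -¾ (S(q) = -3/4 = -⅛*6 = -¾)
(-30 + w(-8, 4 + 5*(-5))*(-64)) - S(-186) = (-30 + (-2 + (⅕)*(-8))*(-64)) - 1*(-¾) = (-30 + (-2 - 8/5)*(-64)) + ¾ = (-30 - 18/5*(-64)) + ¾ = (-30 + 1152/5) + ¾ = 1002/5 + ¾ = 4023/20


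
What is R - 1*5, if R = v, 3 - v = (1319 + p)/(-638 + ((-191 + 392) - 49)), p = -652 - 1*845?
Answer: -575/243 ≈ -2.3663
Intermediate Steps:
p = -1497 (p = -652 - 845 = -1497)
v = 640/243 (v = 3 - (1319 - 1497)/(-638 + ((-191 + 392) - 49)) = 3 - (-178)/(-638 + (201 - 49)) = 3 - (-178)/(-638 + 152) = 3 - (-178)/(-486) = 3 - (-178)*(-1)/486 = 3 - 1*89/243 = 3 - 89/243 = 640/243 ≈ 2.6337)
R = 640/243 ≈ 2.6337
R - 1*5 = 640/243 - 1*5 = 640/243 - 5 = -575/243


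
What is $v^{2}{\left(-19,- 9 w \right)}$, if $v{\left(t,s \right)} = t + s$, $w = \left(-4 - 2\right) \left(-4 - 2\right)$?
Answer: $117649$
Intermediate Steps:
$w = 36$ ($w = \left(-6\right) \left(-6\right) = 36$)
$v{\left(t,s \right)} = s + t$
$v^{2}{\left(-19,- 9 w \right)} = \left(\left(-9\right) 36 - 19\right)^{2} = \left(-324 - 19\right)^{2} = \left(-343\right)^{2} = 117649$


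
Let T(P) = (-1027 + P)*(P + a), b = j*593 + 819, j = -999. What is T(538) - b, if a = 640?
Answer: 15546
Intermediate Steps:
b = -591588 (b = -999*593 + 819 = -592407 + 819 = -591588)
T(P) = (-1027 + P)*(640 + P) (T(P) = (-1027 + P)*(P + 640) = (-1027 + P)*(640 + P))
T(538) - b = (-657280 + 538² - 387*538) - 1*(-591588) = (-657280 + 289444 - 208206) + 591588 = -576042 + 591588 = 15546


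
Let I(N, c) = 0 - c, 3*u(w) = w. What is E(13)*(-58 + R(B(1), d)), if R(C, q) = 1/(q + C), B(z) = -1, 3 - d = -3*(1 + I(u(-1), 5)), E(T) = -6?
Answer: 1743/5 ≈ 348.60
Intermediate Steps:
u(w) = w/3
I(N, c) = -c
d = -9 (d = 3 - (-3)*(1 - 1*5) = 3 - (-3)*(1 - 5) = 3 - (-3)*(-4) = 3 - 1*12 = 3 - 12 = -9)
R(C, q) = 1/(C + q)
E(13)*(-58 + R(B(1), d)) = -6*(-58 + 1/(-1 - 9)) = -6*(-58 + 1/(-10)) = -6*(-58 - ⅒) = -6*(-581/10) = 1743/5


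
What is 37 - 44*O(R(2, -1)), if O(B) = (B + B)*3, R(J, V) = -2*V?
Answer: -491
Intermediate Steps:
O(B) = 6*B (O(B) = (2*B)*3 = 6*B)
37 - 44*O(R(2, -1)) = 37 - 264*(-2*(-1)) = 37 - 264*2 = 37 - 44*12 = 37 - 528 = -491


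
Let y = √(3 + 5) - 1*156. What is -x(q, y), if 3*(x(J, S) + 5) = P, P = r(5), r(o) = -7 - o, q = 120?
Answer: 9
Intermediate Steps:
y = -156 + 2*√2 (y = √8 - 156 = 2*√2 - 156 = -156 + 2*√2 ≈ -153.17)
P = -12 (P = -7 - 1*5 = -7 - 5 = -12)
x(J, S) = -9 (x(J, S) = -5 + (⅓)*(-12) = -5 - 4 = -9)
-x(q, y) = -1*(-9) = 9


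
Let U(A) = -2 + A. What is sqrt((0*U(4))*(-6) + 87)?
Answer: sqrt(87) ≈ 9.3274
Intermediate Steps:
sqrt((0*U(4))*(-6) + 87) = sqrt((0*(-2 + 4))*(-6) + 87) = sqrt((0*2)*(-6) + 87) = sqrt(0*(-6) + 87) = sqrt(0 + 87) = sqrt(87)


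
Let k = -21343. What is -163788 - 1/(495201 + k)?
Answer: -77612254105/473858 ≈ -1.6379e+5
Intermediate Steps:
-163788 - 1/(495201 + k) = -163788 - 1/(495201 - 21343) = -163788 - 1/473858 = -77612254105/473858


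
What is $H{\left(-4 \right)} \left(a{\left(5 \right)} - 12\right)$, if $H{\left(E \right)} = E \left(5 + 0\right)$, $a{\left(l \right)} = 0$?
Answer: $240$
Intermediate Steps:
$H{\left(E \right)} = 5 E$ ($H{\left(E \right)} = E 5 = 5 E$)
$H{\left(-4 \right)} \left(a{\left(5 \right)} - 12\right) = 5 \left(-4\right) \left(0 - 12\right) = \left(-20\right) \left(-12\right) = 240$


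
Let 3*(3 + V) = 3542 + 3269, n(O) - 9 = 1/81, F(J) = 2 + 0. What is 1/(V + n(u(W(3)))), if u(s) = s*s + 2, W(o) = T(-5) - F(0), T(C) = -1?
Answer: 81/184384 ≈ 0.00043930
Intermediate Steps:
F(J) = 2
W(o) = -3 (W(o) = -1 - 1*2 = -1 - 2 = -3)
u(s) = 2 + s² (u(s) = s² + 2 = 2 + s²)
n(O) = 730/81 (n(O) = 9 + 1/81 = 730/81)
V = 6802/3 (V = -3 + (3542 + 3269)/3 = -3 + (⅓)*6811 = -3 + 6811/3 = 6802/3 ≈ 2267.3)
1/(V + n(u(W(3)))) = 1/(6802/3 + 730/81) = 1/(184384/81) = 81/184384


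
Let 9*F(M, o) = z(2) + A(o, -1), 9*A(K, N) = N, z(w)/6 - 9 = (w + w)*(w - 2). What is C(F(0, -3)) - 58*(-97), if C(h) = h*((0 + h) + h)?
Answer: 37382636/6561 ≈ 5697.7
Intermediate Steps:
z(w) = 54 + 12*w*(-2 + w) (z(w) = 54 + 6*((w + w)*(w - 2)) = 54 + 6*((2*w)*(-2 + w)) = 54 + 6*(2*w*(-2 + w)) = 54 + 12*w*(-2 + w))
A(K, N) = N/9
F(M, o) = 485/81 (F(M, o) = ((54 - 24*2 + 12*2²) + (⅑)*(-1))/9 = ((54 - 48 + 12*4) - ⅑)/9 = ((54 - 48 + 48) - ⅑)/9 = (54 - ⅑)/9 = (⅑)*(485/9) = 485/81)
C(h) = 2*h² (C(h) = h*(h + h) = h*(2*h) = 2*h²)
C(F(0, -3)) - 58*(-97) = 2*(485/81)² - 58*(-97) = 2*(235225/6561) + 5626 = 470450/6561 + 5626 = 37382636/6561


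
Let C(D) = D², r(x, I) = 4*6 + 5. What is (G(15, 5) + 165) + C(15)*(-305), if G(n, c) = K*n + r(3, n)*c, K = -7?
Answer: -68420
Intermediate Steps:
r(x, I) = 29 (r(x, I) = 24 + 5 = 29)
G(n, c) = -7*n + 29*c
(G(15, 5) + 165) + C(15)*(-305) = ((-7*15 + 29*5) + 165) + 15²*(-305) = ((-105 + 145) + 165) + 225*(-305) = (40 + 165) - 68625 = 205 - 68625 = -68420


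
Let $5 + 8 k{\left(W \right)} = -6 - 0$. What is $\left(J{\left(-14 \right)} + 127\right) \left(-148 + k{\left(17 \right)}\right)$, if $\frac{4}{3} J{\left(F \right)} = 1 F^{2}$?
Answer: $- \frac{163715}{4} \approx -40929.0$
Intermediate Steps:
$J{\left(F \right)} = \frac{3 F^{2}}{4}$ ($J{\left(F \right)} = \frac{3 \cdot 1 F^{2}}{4} = \frac{3 F^{2}}{4}$)
$k{\left(W \right)} = - \frac{11}{8}$ ($k{\left(W \right)} = - \frac{5}{8} + \frac{-6 - 0}{8} = - \frac{5}{8} + \frac{-6 + 0}{8} = - \frac{5}{8} + \frac{1}{8} \left(-6\right) = - \frac{5}{8} - \frac{3}{4} = - \frac{11}{8}$)
$\left(J{\left(-14 \right)} + 127\right) \left(-148 + k{\left(17 \right)}\right) = \left(\frac{3 \left(-14\right)^{2}}{4} + 127\right) \left(-148 - \frac{11}{8}\right) = \left(\frac{3}{4} \cdot 196 + 127\right) \left(- \frac{1195}{8}\right) = \left(147 + 127\right) \left(- \frac{1195}{8}\right) = 274 \left(- \frac{1195}{8}\right) = - \frac{163715}{4}$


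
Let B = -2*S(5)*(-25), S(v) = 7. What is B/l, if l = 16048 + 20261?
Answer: 50/5187 ≈ 0.0096395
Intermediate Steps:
l = 36309
B = 350 (B = -2*7*(-25) = -14*(-25) = 350)
B/l = 350/36309 = 350*(1/36309) = 50/5187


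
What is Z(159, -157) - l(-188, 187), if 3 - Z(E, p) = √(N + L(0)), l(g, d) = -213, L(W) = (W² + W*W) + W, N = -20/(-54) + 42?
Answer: 216 - 2*√858/9 ≈ 209.49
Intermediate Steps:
N = 1144/27 (N = -20*(-1/54) + 42 = 10/27 + 42 = 1144/27 ≈ 42.370)
L(W) = W + 2*W² (L(W) = (W² + W²) + W = 2*W² + W = W + 2*W²)
Z(E, p) = 3 - 2*√858/9 (Z(E, p) = 3 - √(1144/27 + 0*(1 + 2*0)) = 3 - √(1144/27 + 0*(1 + 0)) = 3 - √(1144/27 + 0*1) = 3 - √(1144/27 + 0) = 3 - √(1144/27) = 3 - 2*√858/9)
Z(159, -157) - l(-188, 187) = (3 - 2*√858/9) - 1*(-213) = (3 - 2*√858/9) + 213 = 216 - 2*√858/9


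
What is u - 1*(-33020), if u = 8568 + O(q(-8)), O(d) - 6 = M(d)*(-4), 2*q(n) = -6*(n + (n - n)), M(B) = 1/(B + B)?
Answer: 499127/12 ≈ 41594.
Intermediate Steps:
M(B) = 1/(2*B)
q(n) = -3*n (q(n) = (-6*(n + (n - n)))/2 = (-6*(n + 0))/2 = (-6*n)/2 = -3*n)
O(d) = 6 - 2/d (O(d) = 6 + (1/(2*d))*(-4) = 6 - 2/d)
u = 102887/12 (u = 8568 + (6 - 2/((-3*(-8)))) = 8568 + (6 - 2/24) = 8568 + (6 - 2*1/24) = 8568 + (6 - 1/12) = 8568 + 71/12 = 102887/12 ≈ 8573.9)
u - 1*(-33020) = 102887/12 - 1*(-33020) = 102887/12 + 33020 = 499127/12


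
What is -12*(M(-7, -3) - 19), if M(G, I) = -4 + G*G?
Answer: -312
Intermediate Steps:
M(G, I) = -4 + G**2
-12*(M(-7, -3) - 19) = -12*((-4 + (-7)**2) - 19) = -12*((-4 + 49) - 19) = -12*(45 - 19) = -12*26 = -1*312 = -312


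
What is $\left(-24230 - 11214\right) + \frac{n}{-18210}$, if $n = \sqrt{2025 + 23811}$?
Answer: $-35444 - \frac{\sqrt{6459}}{9105} \approx -35444.0$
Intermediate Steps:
$n = 2 \sqrt{6459}$ ($n = \sqrt{25836} = 2 \sqrt{6459} \approx 160.74$)
$\left(-24230 - 11214\right) + \frac{n}{-18210} = \left(-24230 - 11214\right) + \frac{2 \sqrt{6459}}{-18210} = -35444 + 2 \sqrt{6459} \left(- \frac{1}{18210}\right) = -35444 - \frac{\sqrt{6459}}{9105}$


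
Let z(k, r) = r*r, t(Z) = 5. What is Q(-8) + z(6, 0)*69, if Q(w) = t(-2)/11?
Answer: 5/11 ≈ 0.45455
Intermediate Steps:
Q(w) = 5/11
z(k, r) = r²
Q(-8) + z(6, 0)*69 = 5/11 + 0²*69 = 5/11 + 0*69 = 5/11 + 0 = 5/11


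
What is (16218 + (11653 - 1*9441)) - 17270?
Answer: 1160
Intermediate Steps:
(16218 + (11653 - 1*9441)) - 17270 = (16218 + (11653 - 9441)) - 17270 = (16218 + 2212) - 17270 = 18430 - 17270 = 1160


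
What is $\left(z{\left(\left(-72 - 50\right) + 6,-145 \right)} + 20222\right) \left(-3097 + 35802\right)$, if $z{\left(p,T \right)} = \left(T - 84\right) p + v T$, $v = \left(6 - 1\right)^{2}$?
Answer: $1411580505$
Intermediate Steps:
$v = 25$ ($v = 5^{2} = 25$)
$z{\left(p,T \right)} = 25 T + p \left(-84 + T\right)$ ($z{\left(p,T \right)} = \left(T - 84\right) p + 25 T = \left(-84 + T\right) p + 25 T = p \left(-84 + T\right) + 25 T = 25 T + p \left(-84 + T\right)$)
$\left(z{\left(\left(-72 - 50\right) + 6,-145 \right)} + 20222\right) \left(-3097 + 35802\right) = \left(\left(- 84 \left(\left(-72 - 50\right) + 6\right) + 25 \left(-145\right) - 145 \left(\left(-72 - 50\right) + 6\right)\right) + 20222\right) \left(-3097 + 35802\right) = \left(\left(- 84 \left(-122 + 6\right) - 3625 - 145 \left(-122 + 6\right)\right) + 20222\right) 32705 = \left(\left(\left(-84\right) \left(-116\right) - 3625 - -16820\right) + 20222\right) 32705 = \left(\left(9744 - 3625 + 16820\right) + 20222\right) 32705 = \left(22939 + 20222\right) 32705 = 43161 \cdot 32705 = 1411580505$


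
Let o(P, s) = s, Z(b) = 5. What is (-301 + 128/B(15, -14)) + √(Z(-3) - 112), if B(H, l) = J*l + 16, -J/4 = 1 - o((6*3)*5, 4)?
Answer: -5735/19 + I*√107 ≈ -301.84 + 10.344*I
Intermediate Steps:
J = 12 (J = -4*(1 - 1*4) = -4*(1 - 4) = -4*(-3) = 12)
B(H, l) = 16 + 12*l (B(H, l) = 12*l + 16 = 16 + 12*l)
(-301 + 128/B(15, -14)) + √(Z(-3) - 112) = (-301 + 128/(16 + 12*(-14))) + √(5 - 112) = (-301 + 128/(16 - 168)) + √(-107) = (-301 + 128/(-152)) + I*√107 = (-301 + 128*(-1/152)) + I*√107 = (-301 - 16/19) + I*√107 = -5735/19 + I*√107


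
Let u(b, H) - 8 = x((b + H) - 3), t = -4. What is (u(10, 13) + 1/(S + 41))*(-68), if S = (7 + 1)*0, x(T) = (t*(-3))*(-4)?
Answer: 111452/41 ≈ 2718.3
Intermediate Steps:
x(T) = -48 (x(T) = -4*(-3)*(-4) = 12*(-4) = -48)
u(b, H) = -40 (u(b, H) = 8 - 48 = -40)
S = 0 (S = 8*0 = 0)
(u(10, 13) + 1/(S + 41))*(-68) = (-40 + 1/(0 + 41))*(-68) = (-40 + 1/41)*(-68) = -1639/41*(-68) = 111452/41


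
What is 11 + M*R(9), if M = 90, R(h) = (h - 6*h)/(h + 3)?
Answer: -653/2 ≈ -326.50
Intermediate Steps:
R(h) = -5*h/(3 + h) (R(h) = (-5*h)/(3 + h) = -5*h/(3 + h))
11 + M*R(9) = 11 + 90*(-5*9/(3 + 9)) = 11 + 90*(-5*9/12) = 11 + 90*(-5*9*1/12) = 11 + 90*(-15/4) = 11 - 675/2 = -653/2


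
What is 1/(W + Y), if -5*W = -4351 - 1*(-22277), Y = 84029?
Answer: 5/402219 ≈ 1.2431e-5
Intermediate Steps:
W = -17926/5 (W = -(-4351 - 1*(-22277))/5 = -(-4351 + 22277)/5 = -⅕*17926 = -17926/5 ≈ -3585.2)
1/(W + Y) = 1/(-17926/5 + 84029) = 1/(402219/5) = 5/402219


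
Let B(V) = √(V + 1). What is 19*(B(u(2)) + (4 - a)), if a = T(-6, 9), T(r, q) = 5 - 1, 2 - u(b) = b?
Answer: 19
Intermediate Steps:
u(b) = 2 - b
T(r, q) = 4
B(V) = √(1 + V)
a = 4
19*(B(u(2)) + (4 - a)) = 19*(√(1 + (2 - 1*2)) + (4 - 1*4)) = 19*(√(1 + (2 - 2)) + (4 - 4)) = 19*(√(1 + 0) + 0) = 19*(√1 + 0) = 19*(1 + 0) = 19*1 = 19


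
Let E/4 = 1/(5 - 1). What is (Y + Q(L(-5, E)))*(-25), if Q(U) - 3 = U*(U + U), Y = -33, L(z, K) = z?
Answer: -500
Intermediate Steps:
E = 1 (E = 4/(5 - 1) = 4/4 = 4*(¼) = 1)
Q(U) = 3 + 2*U² (Q(U) = 3 + U*(U + U) = 3 + U*(2*U) = 3 + 2*U²)
(Y + Q(L(-5, E)))*(-25) = (-33 + (3 + 2*(-5)²))*(-25) = (-33 + (3 + 2*25))*(-25) = (-33 + (3 + 50))*(-25) = (-33 + 53)*(-25) = 20*(-25) = -500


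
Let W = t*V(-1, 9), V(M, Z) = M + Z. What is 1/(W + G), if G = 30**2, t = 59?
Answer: 1/1372 ≈ 0.00072886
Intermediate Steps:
W = 472 (W = 59*(-1 + 9) = 59*8 = 472)
G = 900
1/(W + G) = 1/(472 + 900) = 1/1372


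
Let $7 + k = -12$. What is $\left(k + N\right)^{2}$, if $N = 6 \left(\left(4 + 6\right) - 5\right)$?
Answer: $121$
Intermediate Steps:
$N = 30$ ($N = 6 \left(10 - 5\right) = 6 \cdot 5 = 30$)
$k = -19$ ($k = -7 - 12 = -19$)
$\left(k + N\right)^{2} = \left(-19 + 30\right)^{2} = 11^{2} = 121$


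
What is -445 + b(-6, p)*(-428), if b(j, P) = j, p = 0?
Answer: 2123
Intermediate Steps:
-445 + b(-6, p)*(-428) = -445 - 6*(-428) = -445 + 2568 = 2123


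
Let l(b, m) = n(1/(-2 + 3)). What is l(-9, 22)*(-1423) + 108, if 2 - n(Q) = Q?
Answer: -1315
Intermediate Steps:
n(Q) = 2 - Q
l(b, m) = 1 (l(b, m) = 2 - 1/(-2 + 3) = 2 - 1/1 = 2 - 1*1 = 2 - 1 = 1)
l(-9, 22)*(-1423) + 108 = 1*(-1423) + 108 = -1423 + 108 = -1315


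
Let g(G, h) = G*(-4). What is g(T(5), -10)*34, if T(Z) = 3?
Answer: -408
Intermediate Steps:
g(G, h) = -4*G
g(T(5), -10)*34 = -4*3*34 = -12*34 = -408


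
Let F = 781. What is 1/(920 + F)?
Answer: 1/1701 ≈ 0.00058789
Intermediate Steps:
1/(920 + F) = 1/(920 + 781) = 1/1701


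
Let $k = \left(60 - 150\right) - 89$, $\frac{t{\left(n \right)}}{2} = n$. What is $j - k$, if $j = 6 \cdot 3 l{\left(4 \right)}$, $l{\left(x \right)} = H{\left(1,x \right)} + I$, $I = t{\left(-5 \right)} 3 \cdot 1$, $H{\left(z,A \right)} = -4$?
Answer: $-433$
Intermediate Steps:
$t{\left(n \right)} = 2 n$
$I = -30$ ($I = 2 \left(-5\right) 3 \cdot 1 = \left(-10\right) 3 \cdot 1 = \left(-30\right) 1 = -30$)
$l{\left(x \right)} = -34$ ($l{\left(x \right)} = -4 - 30 = -34$)
$k = -179$ ($k = -90 - 89 = -179$)
$j = -612$ ($j = 6 \cdot 3 \left(-34\right) = 18 \left(-34\right) = -612$)
$j - k = -612 - -179 = -612 + 179 = -433$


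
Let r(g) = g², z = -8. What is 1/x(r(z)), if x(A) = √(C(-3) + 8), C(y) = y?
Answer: √5/5 ≈ 0.44721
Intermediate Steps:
x(A) = √5 (x(A) = √(-3 + 8) = √5)
1/x(r(z)) = 1/(√5) = √5/5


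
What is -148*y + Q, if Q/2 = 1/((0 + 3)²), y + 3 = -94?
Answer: 129206/9 ≈ 14356.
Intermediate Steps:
y = -97 (y = -3 - 94 = -97)
Q = 2/9 (Q = 2/((0 + 3)²) = 2/(3²) = 2/9 ≈ 0.22222)
-148*y + Q = -148*(-97) + 2/9 = 14356 + 2/9 = 129206/9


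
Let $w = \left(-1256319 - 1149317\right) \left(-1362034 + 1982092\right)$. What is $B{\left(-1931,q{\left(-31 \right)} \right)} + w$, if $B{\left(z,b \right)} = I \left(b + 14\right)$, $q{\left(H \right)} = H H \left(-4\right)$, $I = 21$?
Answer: $-1491633927318$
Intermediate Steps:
$q{\left(H \right)} = - 4 H^{2}$ ($q{\left(H \right)} = H^{2} \left(-4\right) = - 4 H^{2}$)
$B{\left(z,b \right)} = 294 + 21 b$ ($B{\left(z,b \right)} = 21 \left(b + 14\right) = 21 \left(14 + b\right) = 294 + 21 b$)
$w = -1491633846888$ ($w = \left(-2405636\right) 620058 = -1491633846888$)
$B{\left(-1931,q{\left(-31 \right)} \right)} + w = \left(294 + 21 \left(- 4 \left(-31\right)^{2}\right)\right) - 1491633846888 = \left(294 + 21 \left(\left(-4\right) 961\right)\right) - 1491633846888 = \left(294 + 21 \left(-3844\right)\right) - 1491633846888 = \left(294 - 80724\right) - 1491633846888 = -80430 - 1491633846888 = -1491633927318$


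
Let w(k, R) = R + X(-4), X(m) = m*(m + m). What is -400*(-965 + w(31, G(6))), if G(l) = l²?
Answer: 358800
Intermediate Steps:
X(m) = 2*m² (X(m) = m*(2*m) = 2*m²)
w(k, R) = 32 + R (w(k, R) = R + 2*(-4)² = R + 2*16 = R + 32 = 32 + R)
-400*(-965 + w(31, G(6))) = -400*(-965 + (32 + 6²)) = -400*(-965 + (32 + 36)) = -400*(-965 + 68) = -400*(-897) = 358800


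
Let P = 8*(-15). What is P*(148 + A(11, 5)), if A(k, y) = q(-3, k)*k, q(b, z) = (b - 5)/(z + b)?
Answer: -16440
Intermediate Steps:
q(b, z) = (-5 + b)/(b + z)
P = -120
A(k, y) = -8*k/(-3 + k) (A(k, y) = ((-5 - 3)/(-3 + k))*k = (-8/(-3 + k))*k = -8*k/(-3 + k))
P*(148 + A(11, 5)) = -120*(148 - 8*11/(-3 + 11)) = -120*(148 - 8*11/8) = -120*(148 - 8*11*⅛) = -120*(148 - 11) = -120*137 = -16440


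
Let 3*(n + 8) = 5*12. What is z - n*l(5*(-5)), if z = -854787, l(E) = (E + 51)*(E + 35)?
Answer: -857907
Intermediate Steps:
n = 12 (n = -8 + (5*12)/3 = -8 + (⅓)*60 = -8 + 20 = 12)
l(E) = (35 + E)*(51 + E) (l(E) = (51 + E)*(35 + E) = (35 + E)*(51 + E))
z - n*l(5*(-5)) = -854787 - 12*(1785 + (5*(-5))² + 86*(5*(-5))) = -854787 - 12*(1785 + (-25)² + 86*(-25)) = -854787 - 12*(1785 + 625 - 2150) = -854787 - 12*260 = -854787 - 1*3120 = -854787 - 3120 = -857907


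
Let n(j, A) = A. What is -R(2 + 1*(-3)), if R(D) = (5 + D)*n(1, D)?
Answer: 4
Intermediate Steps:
R(D) = D*(5 + D) (R(D) = (5 + D)*D = D*(5 + D))
-R(2 + 1*(-3)) = -(2 + 1*(-3))*(5 + (2 + 1*(-3))) = -(2 - 3)*(5 + (2 - 3)) = -(-1)*(5 - 1) = -(-1)*4 = -1*(-4) = 4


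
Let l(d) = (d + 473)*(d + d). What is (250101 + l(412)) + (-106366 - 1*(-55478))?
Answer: 928453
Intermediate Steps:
l(d) = 2*d*(473 + d) (l(d) = (473 + d)*(2*d) = 2*d*(473 + d))
(250101 + l(412)) + (-106366 - 1*(-55478)) = (250101 + 2*412*(473 + 412)) + (-106366 - 1*(-55478)) = (250101 + 2*412*885) + (-106366 + 55478) = (250101 + 729240) - 50888 = 979341 - 50888 = 928453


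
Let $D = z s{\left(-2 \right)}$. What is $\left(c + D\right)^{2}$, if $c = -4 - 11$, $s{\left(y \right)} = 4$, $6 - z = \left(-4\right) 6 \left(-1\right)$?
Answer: $7569$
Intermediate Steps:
$z = -18$ ($z = 6 - \left(-4\right) 6 \left(-1\right) = 6 - \left(-24\right) \left(-1\right) = 6 - 24 = -18$)
$c = -15$
$D = -72$ ($D = \left(-18\right) 4 = -72$)
$\left(c + D\right)^{2} = \left(-15 - 72\right)^{2} = \left(-87\right)^{2} = 7569$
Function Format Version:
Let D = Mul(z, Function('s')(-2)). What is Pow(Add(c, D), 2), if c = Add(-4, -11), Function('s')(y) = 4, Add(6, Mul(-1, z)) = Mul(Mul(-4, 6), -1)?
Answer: 7569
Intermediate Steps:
z = -18 (z = Add(6, Mul(-1, Mul(Mul(-4, 6), -1))) = Add(6, Mul(-1, Mul(-24, -1))) = Add(6, Mul(-1, 24)) = Add(6, -24) = -18)
c = -15
D = -72 (D = Mul(-18, 4) = -72)
Pow(Add(c, D), 2) = Pow(Add(-15, -72), 2) = Pow(-87, 2) = 7569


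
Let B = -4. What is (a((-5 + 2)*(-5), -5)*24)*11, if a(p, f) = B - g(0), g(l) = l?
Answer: -1056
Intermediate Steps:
a(p, f) = -4 (a(p, f) = -4 - 1*0 = -4 + 0 = -4)
(a((-5 + 2)*(-5), -5)*24)*11 = -4*24*11 = -96*11 = -1056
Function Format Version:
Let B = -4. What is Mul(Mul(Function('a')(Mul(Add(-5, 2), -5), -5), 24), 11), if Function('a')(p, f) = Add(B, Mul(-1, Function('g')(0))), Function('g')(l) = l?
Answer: -1056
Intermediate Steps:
Function('a')(p, f) = -4 (Function('a')(p, f) = Add(-4, Mul(-1, 0)) = Add(-4, 0) = -4)
Mul(Mul(Function('a')(Mul(Add(-5, 2), -5), -5), 24), 11) = Mul(Mul(-4, 24), 11) = Mul(-96, 11) = -1056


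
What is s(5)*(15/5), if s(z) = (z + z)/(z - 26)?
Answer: -10/7 ≈ -1.4286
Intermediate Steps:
s(z) = 2*z/(-26 + z) (s(z) = (2*z)/(-26 + z) = 2*z/(-26 + z))
s(5)*(15/5) = (2*5/(-26 + 5))*(15/5) = (2*5/(-21))*(15*(1/5)) = (2*5*(-1/21))*3 = -10/21*3 = -10/7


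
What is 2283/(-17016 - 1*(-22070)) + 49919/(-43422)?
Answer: -38289550/54863697 ≈ -0.69790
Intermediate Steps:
2283/(-17016 - 1*(-22070)) + 49919/(-43422) = 2283/(-17016 + 22070) + 49919*(-1/43422) = 2283/5054 - 49919/43422 = -38289550/54863697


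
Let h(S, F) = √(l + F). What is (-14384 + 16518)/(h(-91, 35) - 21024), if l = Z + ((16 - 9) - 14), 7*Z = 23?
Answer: -1434048/14128127 - 2134*√1533/3094059813 ≈ -0.10153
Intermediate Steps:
Z = 23/7 (Z = (⅐)*23 = 23/7 ≈ 3.2857)
l = -26/7 (l = 23/7 + ((16 - 9) - 14) = 23/7 + (7 - 14) = 23/7 - 7 = -26/7 ≈ -3.7143)
h(S, F) = √(-26/7 + F)
(-14384 + 16518)/(h(-91, 35) - 21024) = (-14384 + 16518)/(√(-182 + 49*35)/7 - 21024) = 2134/(√(-182 + 1715)/7 - 21024) = 2134/(√1533/7 - 21024) = 2134/(-21024 + √1533/7)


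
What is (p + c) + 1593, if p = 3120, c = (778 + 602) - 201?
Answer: 5892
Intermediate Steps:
c = 1179 (c = 1380 - 201 = 1179)
(p + c) + 1593 = (3120 + 1179) + 1593 = 4299 + 1593 = 5892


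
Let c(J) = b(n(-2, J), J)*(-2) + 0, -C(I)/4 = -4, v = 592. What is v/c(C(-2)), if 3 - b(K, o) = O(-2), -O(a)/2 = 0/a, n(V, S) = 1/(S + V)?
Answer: -296/3 ≈ -98.667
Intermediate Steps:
C(I) = 16 (C(I) = -4*(-4) = 16)
O(a) = 0 (O(a) = -0/a = -2*0 = 0)
b(K, o) = 3 (b(K, o) = 3 - 1*0 = 3 + 0 = 3)
c(J) = -6 (c(J) = 3*(-2) + 0 = -6 + 0 = -6)
v/c(C(-2)) = 592/(-6) = 592*(-⅙) = -296/3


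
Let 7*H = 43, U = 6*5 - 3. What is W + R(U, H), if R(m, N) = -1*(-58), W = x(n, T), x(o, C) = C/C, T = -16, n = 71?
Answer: 59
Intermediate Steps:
U = 27 (U = 30 - 3 = 27)
H = 43/7 (H = (⅐)*43 = 43/7 ≈ 6.1429)
x(o, C) = 1
W = 1
R(m, N) = 58
W + R(U, H) = 1 + 58 = 59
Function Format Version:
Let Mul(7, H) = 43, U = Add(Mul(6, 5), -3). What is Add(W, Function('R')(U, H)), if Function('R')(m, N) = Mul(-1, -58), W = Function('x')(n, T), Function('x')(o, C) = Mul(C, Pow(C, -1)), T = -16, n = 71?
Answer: 59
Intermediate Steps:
U = 27 (U = Add(30, -3) = 27)
H = Rational(43, 7) (H = Mul(Rational(1, 7), 43) = Rational(43, 7) ≈ 6.1429)
Function('x')(o, C) = 1
W = 1
Function('R')(m, N) = 58
Add(W, Function('R')(U, H)) = Add(1, 58) = 59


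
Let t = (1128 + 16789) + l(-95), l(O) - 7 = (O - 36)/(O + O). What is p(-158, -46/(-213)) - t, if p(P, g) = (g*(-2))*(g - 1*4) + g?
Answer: -154496844479/8620110 ≈ -17923.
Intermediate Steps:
l(O) = 7 + (-36 + O)/(2*O) (l(O) = 7 + (O - 36)/(O + O) = 7 + (-36 + O)/((2*O)) = 7 + (-36 + O)*(1/(2*O)) = 7 + (-36 + O)/(2*O))
p(P, g) = g - 2*g*(-4 + g) (p(P, g) = (-2*g)*(g - 4) + g = (-2*g)*(-4 + g) + g = -2*g*(-4 + g) + g = g - 2*g*(-4 + g))
t = 3405691/190 (t = (1128 + 16789) + (15/2 - 18/(-95)) = 17917 + (15/2 - 18*(-1/95)) = 17917 + (15/2 + 18/95) = 17917 + 1461/190 = 3405691/190 ≈ 17925.)
p(-158, -46/(-213)) - t = (-46/(-213))*(9 - (-92)/(-213)) - 1*3405691/190 = (-46*(-1/213))*(9 - (-92)*(-1)/213) - 3405691/190 = 46*(9 - 2*46/213)/213 - 3405691/190 = 46*(9 - 92/213)/213 - 3405691/190 = (46/213)*(1825/213) - 3405691/190 = 83950/45369 - 3405691/190 = -154496844479/8620110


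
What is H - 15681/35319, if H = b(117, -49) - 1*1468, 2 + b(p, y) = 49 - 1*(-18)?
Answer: -16522746/11773 ≈ -1403.4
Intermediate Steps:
b(p, y) = 65 (b(p, y) = -2 + (49 - 1*(-18)) = -2 + (49 + 18) = -2 + 67 = 65)
H = -1403 (H = 65 - 1*1468 = 65 - 1468 = -1403)
H - 15681/35319 = -1403 - 15681/35319 = -1403 - 15681*1/35319 = -1403 - 5227/11773 = -16522746/11773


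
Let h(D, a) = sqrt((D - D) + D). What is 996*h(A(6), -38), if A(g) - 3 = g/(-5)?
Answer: 2988*sqrt(5)/5 ≈ 1336.3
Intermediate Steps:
A(g) = 3 - g/5 (A(g) = 3 + g/(-5) = 3 + g*(-1/5) = 3 - g/5)
h(D, a) = sqrt(D) (h(D, a) = sqrt(0 + D) = sqrt(D))
996*h(A(6), -38) = 996*sqrt(3 - 1/5*6) = 996*sqrt(3 - 6/5) = 996*sqrt(9/5) = 996*(3*sqrt(5)/5) = 2988*sqrt(5)/5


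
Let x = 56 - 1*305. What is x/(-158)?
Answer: 249/158 ≈ 1.5759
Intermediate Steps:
x = -249 (x = 56 - 305 = -249)
x/(-158) = -249/(-158) = -249*(-1/158) = 249/158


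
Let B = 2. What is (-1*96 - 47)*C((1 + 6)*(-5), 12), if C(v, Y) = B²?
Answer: -572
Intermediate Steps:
C(v, Y) = 4 (C(v, Y) = 2² = 4)
(-1*96 - 47)*C((1 + 6)*(-5), 12) = (-1*96 - 47)*4 = (-96 - 47)*4 = -143*4 = -572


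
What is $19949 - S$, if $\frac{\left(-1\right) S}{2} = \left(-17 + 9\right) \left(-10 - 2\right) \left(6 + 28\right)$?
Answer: $26477$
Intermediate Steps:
$S = -6528$ ($S = - 2 \left(-17 + 9\right) \left(-10 - 2\right) \left(6 + 28\right) = - 2 \left(- 8 \left(\left(-12\right) 34\right)\right) = - 2 \left(\left(-8\right) \left(-408\right)\right) = \left(-2\right) 3264 = -6528$)
$19949 - S = 19949 - -6528 = 19949 + 6528 = 26477$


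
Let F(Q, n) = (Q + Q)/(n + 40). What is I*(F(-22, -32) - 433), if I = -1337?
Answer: 1172549/2 ≈ 5.8627e+5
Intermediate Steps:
F(Q, n) = 2*Q/(40 + n) (F(Q, n) = (2*Q)/(40 + n) = 2*Q/(40 + n))
I*(F(-22, -32) - 433) = -1337*(2*(-22)/(40 - 32) - 433) = -1337*(2*(-22)/8 - 433) = -1337*(2*(-22)*(⅛) - 433) = -1337*(-11/2 - 433) = -1337*(-877/2) = 1172549/2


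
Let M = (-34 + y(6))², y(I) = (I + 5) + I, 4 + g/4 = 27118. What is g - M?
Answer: 108167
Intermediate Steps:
g = 108456 (g = -16 + 4*27118 = -16 + 108472 = 108456)
y(I) = 5 + 2*I (y(I) = (5 + I) + I = 5 + 2*I)
M = 289 (M = (-34 + (5 + 2*6))² = (-34 + (5 + 12))² = (-34 + 17)² = (-17)² = 289)
g - M = 108456 - 1*289 = 108456 - 289 = 108167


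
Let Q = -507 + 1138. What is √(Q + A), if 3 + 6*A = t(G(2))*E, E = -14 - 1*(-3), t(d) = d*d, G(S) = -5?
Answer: √5262/3 ≈ 24.180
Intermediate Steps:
t(d) = d²
E = -11 (E = -14 + 3 = -11)
A = -139/3 (A = -½ + ((-5)²*(-11))/6 = -½ + (25*(-11))/6 = -½ + (⅙)*(-275) = -½ - 275/6 = -139/3 ≈ -46.333)
Q = 631
√(Q + A) = √(631 - 139/3) = √(1754/3) = √5262/3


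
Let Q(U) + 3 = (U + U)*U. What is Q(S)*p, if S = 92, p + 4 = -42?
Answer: -778550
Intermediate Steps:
p = -46 (p = -4 - 42 = -46)
Q(U) = -3 + 2*U² (Q(U) = -3 + (U + U)*U = -3 + (2*U)*U = -3 + 2*U²)
Q(S)*p = (-3 + 2*92²)*(-46) = (-3 + 2*8464)*(-46) = (-3 + 16928)*(-46) = 16925*(-46) = -778550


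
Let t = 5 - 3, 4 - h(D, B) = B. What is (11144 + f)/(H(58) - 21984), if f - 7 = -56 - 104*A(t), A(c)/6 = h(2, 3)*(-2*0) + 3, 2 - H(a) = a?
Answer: -9223/22040 ≈ -0.41847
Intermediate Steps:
h(D, B) = 4 - B
t = 2
H(a) = 2 - a
A(c) = 18 (A(c) = 6*((4 - 1*3)*(-2*0) + 3) = 6*((4 - 3)*0 + 3) = 6*(1*0 + 3) = 6*(0 + 3) = 6*3 = 18)
f = -1921 (f = 7 + (-56 - 104*18) = 7 + (-56 - 1872) = 7 - 1928 = -1921)
(11144 + f)/(H(58) - 21984) = (11144 - 1921)/((2 - 1*58) - 21984) = 9223/((2 - 58) - 21984) = 9223/(-56 - 21984) = 9223/(-22040) = 9223*(-1/22040) = -9223/22040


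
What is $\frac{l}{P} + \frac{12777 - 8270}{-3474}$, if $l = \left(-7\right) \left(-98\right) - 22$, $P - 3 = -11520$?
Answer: $- \frac{18071285}{13336686} \approx -1.355$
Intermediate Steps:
$P = -11517$ ($P = 3 - 11520 = -11517$)
$l = 664$ ($l = 686 - 22 = 664$)
$\frac{l}{P} + \frac{12777 - 8270}{-3474} = \frac{664}{-11517} + \frac{12777 - 8270}{-3474} = 664 \left(- \frac{1}{11517}\right) + 4507 \left(- \frac{1}{3474}\right) = - \frac{664}{11517} - \frac{4507}{3474} = - \frac{18071285}{13336686}$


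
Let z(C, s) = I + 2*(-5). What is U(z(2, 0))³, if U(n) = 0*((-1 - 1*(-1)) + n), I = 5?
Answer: 0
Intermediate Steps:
z(C, s) = -5 (z(C, s) = 5 + 2*(-5) = 5 - 10 = -5)
U(n) = 0 (U(n) = 0*((-1 + 1) + n) = 0*(0 + n) = 0*n = 0)
U(z(2, 0))³ = 0³ = 0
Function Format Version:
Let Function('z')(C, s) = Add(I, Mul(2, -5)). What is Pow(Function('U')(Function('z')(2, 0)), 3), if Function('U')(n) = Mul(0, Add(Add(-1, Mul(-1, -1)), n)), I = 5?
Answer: 0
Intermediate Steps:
Function('z')(C, s) = -5 (Function('z')(C, s) = Add(5, Mul(2, -5)) = Add(5, -10) = -5)
Function('U')(n) = 0 (Function('U')(n) = Mul(0, Add(Add(-1, 1), n)) = Mul(0, Add(0, n)) = Mul(0, n) = 0)
Pow(Function('U')(Function('z')(2, 0)), 3) = Pow(0, 3) = 0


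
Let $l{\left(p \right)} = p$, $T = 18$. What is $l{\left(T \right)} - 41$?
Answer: $-23$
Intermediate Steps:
$l{\left(T \right)} - 41 = 18 - 41 = -23$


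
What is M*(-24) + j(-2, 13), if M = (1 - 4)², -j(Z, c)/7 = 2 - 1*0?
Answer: -230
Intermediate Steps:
j(Z, c) = -14 (j(Z, c) = -7*(2 - 1*0) = -7*(2 + 0) = -7*2 = -14)
M = 9 (M = (-3)² = 9)
M*(-24) + j(-2, 13) = 9*(-24) - 14 = -216 - 14 = -230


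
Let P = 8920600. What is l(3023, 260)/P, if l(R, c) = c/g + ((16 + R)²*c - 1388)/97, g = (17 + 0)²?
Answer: 173489168007/62517794950 ≈ 2.7750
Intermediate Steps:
g = 289 (g = 17² = 289)
l(R, c) = -1388/97 + c/289 + c*(16 + R)²/97 (l(R, c) = c/289 + ((16 + R)²*c - 1388)/97 = c*(1/289) + (c*(16 + R)² - 1388)*(1/97) = c/289 + (-1388 + c*(16 + R)²)*(1/97) = c/289 + (-1388/97 + c*(16 + R)²/97) = -1388/97 + c/289 + c*(16 + R)²/97)
l(3023, 260)/P = (-1388/97 + (1/289)*260 + (1/97)*260*(16 + 3023)²)/8920600 = (-1388/97 + 260/289 + (1/97)*260*3039²)*(1/8920600) = (-1388/97 + 260/289 + (1/97)*260*9235521)*(1/8920600) = (-1388/97 + 260/289 + 2401235460/97)*(1/8920600) = (693956672028/28033)*(1/8920600) = 173489168007/62517794950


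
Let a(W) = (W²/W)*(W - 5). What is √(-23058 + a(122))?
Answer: 12*I*√61 ≈ 93.723*I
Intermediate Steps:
a(W) = W*(-5 + W)
√(-23058 + a(122)) = √(-23058 + 122*(-5 + 122)) = √(-23058 + 122*117) = √(-23058 + 14274) = √(-8784) = 12*I*√61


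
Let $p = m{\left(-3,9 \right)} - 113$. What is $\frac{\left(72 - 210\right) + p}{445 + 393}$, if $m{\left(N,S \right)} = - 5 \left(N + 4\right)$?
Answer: $- \frac{128}{419} \approx -0.30549$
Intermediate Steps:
$m{\left(N,S \right)} = -20 - 5 N$ ($m{\left(N,S \right)} = - 5 \left(4 + N\right) = -20 - 5 N$)
$p = -118$ ($p = \left(-20 - -15\right) - 113 = \left(-20 + 15\right) - 113 = -5 - 113 = -118$)
$\frac{\left(72 - 210\right) + p}{445 + 393} = \frac{\left(72 - 210\right) - 118}{445 + 393} = \frac{-138 - 118}{838} = \left(-256\right) \frac{1}{838} = - \frac{128}{419}$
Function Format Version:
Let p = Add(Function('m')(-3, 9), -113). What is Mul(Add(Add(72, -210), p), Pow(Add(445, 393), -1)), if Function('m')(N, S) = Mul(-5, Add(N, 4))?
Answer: Rational(-128, 419) ≈ -0.30549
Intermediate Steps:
Function('m')(N, S) = Add(-20, Mul(-5, N)) (Function('m')(N, S) = Mul(-5, Add(4, N)) = Add(-20, Mul(-5, N)))
p = -118 (p = Add(Add(-20, Mul(-5, -3)), -113) = Add(Add(-20, 15), -113) = Add(-5, -113) = -118)
Mul(Add(Add(72, -210), p), Pow(Add(445, 393), -1)) = Mul(Add(Add(72, -210), -118), Pow(Add(445, 393), -1)) = Mul(Add(-138, -118), Pow(838, -1)) = Mul(-256, Rational(1, 838)) = Rational(-128, 419)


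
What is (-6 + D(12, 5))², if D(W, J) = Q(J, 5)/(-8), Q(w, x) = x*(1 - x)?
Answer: 49/4 ≈ 12.250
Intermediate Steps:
D(W, J) = 5/2 (D(W, J) = (5*(1 - 1*5))/(-8) = (5*(1 - 5))*(-⅛) = (5*(-4))*(-⅛) = -20*(-⅛) = 5/2)
(-6 + D(12, 5))² = (-6 + 5/2)² = (-7/2)² = 49/4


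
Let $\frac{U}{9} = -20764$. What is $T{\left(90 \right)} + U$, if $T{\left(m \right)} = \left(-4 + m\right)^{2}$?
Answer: $-179480$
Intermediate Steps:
$U = -186876$ ($U = 9 \left(-20764\right) = -186876$)
$T{\left(90 \right)} + U = \left(-4 + 90\right)^{2} - 186876 = 86^{2} - 186876 = 7396 - 186876 = -179480$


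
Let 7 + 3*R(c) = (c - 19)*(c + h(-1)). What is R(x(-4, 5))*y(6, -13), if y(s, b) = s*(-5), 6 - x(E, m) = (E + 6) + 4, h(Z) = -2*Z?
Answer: 450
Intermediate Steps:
x(E, m) = -4 - E (x(E, m) = 6 - ((E + 6) + 4) = 6 - ((6 + E) + 4) = 6 - (10 + E) = 6 + (-10 - E) = -4 - E)
y(s, b) = -5*s
R(c) = -7/3 + (-19 + c)*(2 + c)/3 (R(c) = -7/3 + ((c - 19)*(c - 2*(-1)))/3 = -7/3 + ((-19 + c)*(c + 2))/3 = -7/3 + ((-19 + c)*(2 + c))/3 = -7/3 + (-19 + c)*(2 + c)/3)
R(x(-4, 5))*y(6, -13) = (-15 - 17*(-4 - 1*(-4))/3 + (-4 - 1*(-4))**2/3)*(-5*6) = (-15 - 17*(-4 + 4)/3 + (-4 + 4)**2/3)*(-30) = (-15 - 17/3*0 + (1/3)*0**2)*(-30) = (-15 + 0 + (1/3)*0)*(-30) = (-15 + 0 + 0)*(-30) = -15*(-30) = 450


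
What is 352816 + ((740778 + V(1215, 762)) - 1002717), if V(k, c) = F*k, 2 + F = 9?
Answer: 99382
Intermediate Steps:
F = 7 (F = -2 + 9 = 7)
V(k, c) = 7*k
352816 + ((740778 + V(1215, 762)) - 1002717) = 352816 + ((740778 + 7*1215) - 1002717) = 352816 + ((740778 + 8505) - 1002717) = 352816 + (749283 - 1002717) = 352816 - 253434 = 99382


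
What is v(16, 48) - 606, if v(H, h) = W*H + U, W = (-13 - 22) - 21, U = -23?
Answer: -1525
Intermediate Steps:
W = -56 (W = -35 - 21 = -56)
v(H, h) = -23 - 56*H (v(H, h) = -56*H - 23 = -23 - 56*H)
v(16, 48) - 606 = (-23 - 56*16) - 606 = (-23 - 896) - 606 = -919 - 606 = -1525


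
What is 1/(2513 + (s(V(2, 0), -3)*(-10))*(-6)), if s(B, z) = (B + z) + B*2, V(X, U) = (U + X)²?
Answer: 1/3053 ≈ 0.00032755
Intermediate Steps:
s(B, z) = z + 3*B (s(B, z) = (B + z) + 2*B = z + 3*B)
1/(2513 + (s(V(2, 0), -3)*(-10))*(-6)) = 1/(2513 + ((-3 + 3*(0 + 2)²)*(-10))*(-6)) = 1/(2513 + ((-3 + 3*2²)*(-10))*(-6)) = 1/(2513 + ((-3 + 3*4)*(-10))*(-6)) = 1/(2513 + ((-3 + 12)*(-10))*(-6)) = 1/(2513 + (9*(-10))*(-6)) = 1/(2513 - 90*(-6)) = 1/(2513 + 540) = 1/3053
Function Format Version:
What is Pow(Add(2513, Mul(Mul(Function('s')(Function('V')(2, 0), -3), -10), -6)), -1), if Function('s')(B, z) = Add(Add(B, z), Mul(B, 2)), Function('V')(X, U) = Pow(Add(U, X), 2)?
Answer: Rational(1, 3053) ≈ 0.00032755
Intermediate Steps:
Function('s')(B, z) = Add(z, Mul(3, B)) (Function('s')(B, z) = Add(Add(B, z), Mul(2, B)) = Add(z, Mul(3, B)))
Pow(Add(2513, Mul(Mul(Function('s')(Function('V')(2, 0), -3), -10), -6)), -1) = Pow(Add(2513, Mul(Mul(Add(-3, Mul(3, Pow(Add(0, 2), 2))), -10), -6)), -1) = Pow(Add(2513, Mul(Mul(Add(-3, Mul(3, Pow(2, 2))), -10), -6)), -1) = Pow(Add(2513, Mul(Mul(Add(-3, Mul(3, 4)), -10), -6)), -1) = Pow(Add(2513, Mul(Mul(Add(-3, 12), -10), -6)), -1) = Pow(Add(2513, Mul(Mul(9, -10), -6)), -1) = Pow(Add(2513, Mul(-90, -6)), -1) = Pow(Add(2513, 540), -1) = Pow(3053, -1) = Rational(1, 3053)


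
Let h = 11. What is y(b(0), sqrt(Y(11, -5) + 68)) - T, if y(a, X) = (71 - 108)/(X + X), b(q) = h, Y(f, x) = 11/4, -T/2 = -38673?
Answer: -77346 - 37*sqrt(283)/283 ≈ -77348.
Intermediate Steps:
T = 77346 (T = -2*(-38673) = 77346)
Y(f, x) = 11/4 (Y(f, x) = 11*(1/4) = 11/4)
b(q) = 11
y(a, X) = -37/(2*X) (y(a, X) = -37*1/(2*X) = -37/(2*X))
y(b(0), sqrt(Y(11, -5) + 68)) - T = -37/(2*sqrt(11/4 + 68)) - 1*77346 = -37*2*sqrt(283)/283/2 - 77346 = -37*sqrt(283)/283 - 77346 = -77346 - 37*sqrt(283)/283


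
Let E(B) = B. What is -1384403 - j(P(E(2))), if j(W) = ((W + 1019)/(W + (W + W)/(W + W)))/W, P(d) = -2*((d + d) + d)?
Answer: -182742203/132 ≈ -1.3844e+6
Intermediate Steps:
P(d) = -6*d (P(d) = -2*(2*d + d) = -6*d)
j(W) = (1019 + W)/(W*(1 + W)) (j(W) = ((1019 + W)/(W + (2*W)/((2*W))))/W = ((1019 + W)/(W + (2*W)*(1/(2*W))))/W = ((1019 + W)/(W + 1))/W = ((1019 + W)/(1 + W))/W = (1019 + W)/(W*(1 + W)))
-1384403 - j(P(E(2))) = -1384403 - (1019 - 6*2)/(((-6*2))*(1 - 6*2)) = -1384403 - (1019 - 12)/((-12)*(1 - 12)) = -1384403 - (-1)*1007/(12*(-11)) = -1384403 - (-1)*(-1)*1007/(12*11) = -1384403 - 1*1007/132 = -1384403 - 1007/132 = -182742203/132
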